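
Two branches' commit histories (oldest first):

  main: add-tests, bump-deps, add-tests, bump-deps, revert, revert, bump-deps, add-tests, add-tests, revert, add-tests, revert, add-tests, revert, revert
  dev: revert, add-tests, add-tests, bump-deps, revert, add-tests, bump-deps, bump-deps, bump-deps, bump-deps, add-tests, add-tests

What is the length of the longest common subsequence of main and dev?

7

Match add-tests (main #1, dev #3), then bump-deps (main #2, dev #4), then add-tests (main #3, dev #6), then bump-deps (main #4, dev #9), then bump-deps (main #7, dev #10), then add-tests (main #11, dev #11), then add-tests (main #13, dev #12) — 7 commits in the same relative order in both, and the DP table's final entry dp[15][12] is also 7, so no common subsequence is longer.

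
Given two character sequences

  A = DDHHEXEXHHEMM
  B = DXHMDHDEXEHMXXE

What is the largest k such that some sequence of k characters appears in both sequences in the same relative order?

Match D [1,1]; then D [2,5]; then H [3,6]; then E [5,8]; then X [6,9]; then E [7,10]; then X [8,14]; then E [11,15] — 8 characters in the same relative order in both. dp[13][15] = 8 confirms this is the maximum.

8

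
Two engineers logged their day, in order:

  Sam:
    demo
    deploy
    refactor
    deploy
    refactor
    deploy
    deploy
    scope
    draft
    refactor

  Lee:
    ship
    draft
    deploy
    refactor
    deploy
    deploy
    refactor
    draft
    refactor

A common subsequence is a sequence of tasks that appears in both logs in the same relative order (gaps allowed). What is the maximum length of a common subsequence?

Match deploy at Sam[2]=Lee[3]; then refactor at Sam[3]=Lee[4]; then deploy at Sam[4]=Lee[6]; then refactor at Sam[5]=Lee[7]; then draft at Sam[9]=Lee[8]; then refactor at Sam[10]=Lee[9] — 6 tasks in the same relative order in both. The LCS DP gives dp[10][9] = 6, so this is optimal.

6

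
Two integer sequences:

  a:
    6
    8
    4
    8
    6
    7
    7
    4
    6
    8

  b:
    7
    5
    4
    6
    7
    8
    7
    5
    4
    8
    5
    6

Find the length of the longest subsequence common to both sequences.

6

Let dp[i][j] be the LCS length of the first i values of a and the first j values of b. dp[i][j] = dp[i-1][j-1]+1 when the i-th and j-th values match, else max(dp[i-1][j], dp[i][j-1]).
    ·  7  5  4  6  7  8  7  5  4  8  5  6
 ·  0  0  0  0  0  0  0  0  0  0  0  0  0
 6  0  0  0  0  1  1  1  1  1  1  1  1  1
 8  0  0  0  0  1  1  2  2  2  2  2  2  2
 4  0  0  0  1  1  1  2  2  2  3  3  3  3
 8  0  0  0  1  1  1  2  2  2  3  4  4  4
 6  0  0  0  1  2  2  2  2  2  3  4  4  5
 7  0  1  1  1  2  3  3  3  3  3  4  4  5
 7  0  1  1  1  2  3  3  4  4  4  4  4  5
 4  0  1  1  2  2  3  3  4  4  5  5  5  5
 6  0  1  1  2  3  3  3  4  4  5  5  5  6
 8  0  1  1  2  3  3  4  4  4  5  6  6  6
dp[10][12] = 6. One LCS (by backtracking along matches): 4, 6, 7, 7, 4, 6.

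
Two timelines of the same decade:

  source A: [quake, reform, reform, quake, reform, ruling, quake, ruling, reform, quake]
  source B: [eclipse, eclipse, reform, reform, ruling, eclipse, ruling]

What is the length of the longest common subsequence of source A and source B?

Pick reform [3,3]; then reform [5,4]; then ruling [6,5]; then ruling [8,7]; all 4 events appear in both, in order. Since dp[10][7] = 4, nothing longer is possible.

4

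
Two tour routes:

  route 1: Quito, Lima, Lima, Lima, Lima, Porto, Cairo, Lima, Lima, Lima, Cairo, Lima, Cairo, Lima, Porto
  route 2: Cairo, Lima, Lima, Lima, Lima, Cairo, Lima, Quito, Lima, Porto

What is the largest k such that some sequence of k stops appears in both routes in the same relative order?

8

Pick Lima (route 1 #2, route 2 #2) → Lima (route 1 #3, route 2 #3) → Lima (route 1 #4, route 2 #4) → Lima (route 1 #5, route 2 #5) → Cairo (route 1 #7, route 2 #6) → Lima (route 1 #8, route 2 #7) → Lima (route 1 #14, route 2 #9) → Porto (route 1 #15, route 2 #10); all 8 stops appear in both, in order. dp[15][10] = 8 confirms this is the maximum.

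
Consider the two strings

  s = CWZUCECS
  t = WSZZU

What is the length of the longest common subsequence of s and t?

Pick W [2,1], Z [3,4], U [4,5]; all 3 characters appear in both, in order. The LCS DP gives dp[8][5] = 3, so this is optimal.

3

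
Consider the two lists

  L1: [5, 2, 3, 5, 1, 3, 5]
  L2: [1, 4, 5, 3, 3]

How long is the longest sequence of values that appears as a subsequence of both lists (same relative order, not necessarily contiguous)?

3

Match 5 at L1[1]=L2[3]; then 3 at L1[3]=L2[4]; then 3 at L1[6]=L2[5] — 3 values in the same relative order in both. Since dp[7][5] = 3, nothing longer is possible.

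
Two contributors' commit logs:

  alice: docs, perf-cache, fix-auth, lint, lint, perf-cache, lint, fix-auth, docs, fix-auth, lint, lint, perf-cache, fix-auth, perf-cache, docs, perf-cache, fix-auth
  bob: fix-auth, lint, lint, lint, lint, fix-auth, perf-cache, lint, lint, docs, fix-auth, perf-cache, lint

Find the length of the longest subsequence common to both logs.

Match fix-auth (alice #3, bob #1) → lint (alice #4, bob #3) → lint (alice #5, bob #4) → lint (alice #7, bob #5) → fix-auth (alice #8, bob #6) → lint (alice #11, bob #8) → lint (alice #12, bob #9) → fix-auth (alice #14, bob #11) → perf-cache (alice #15, bob #12) — 9 commits in the same relative order in both, and the DP table's final entry dp[18][13] is also 9, so no common subsequence is longer.

9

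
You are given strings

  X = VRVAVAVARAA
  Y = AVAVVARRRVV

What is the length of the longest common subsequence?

6

Let dp[i][j] be the LCS length of the first i characters of X and the first j characters of Y. dp[i][j] = dp[i-1][j-1]+1 when the i-th and j-th characters match, else max(dp[i-1][j], dp[i][j-1]).
    ·  A  V  A  V  V  A  R  R  R  V  V
 ·  0  0  0  0  0  0  0  0  0  0  0  0
 V  0  0  1  1  1  1  1  1  1  1  1  1
 R  0  0  1  1  1  1  1  2  2  2  2  2
 V  0  0  1  1  2  2  2  2  2  2  3  3
 A  0  1  1  2  2  2  3  3  3  3  3  3
 V  0  1  2  2  3  3  3  3  3  3  4  4
 A  0  1  2  3  3  3  4  4  4  4  4  4
 V  0  1  2  3  4  4  4  4  4  4  5  5
 A  0  1  2  3  4  4  5  5  5  5  5  5
 R  0  1  2  3  4  4  5  6  6  6  6  6
 A  0  1  2  3  4  4  5  6  6  6  6  6
 A  0  1  2  3  4  4  5  6  6  6  6  6
dp[11][11] = 6. One LCS (by backtracking along matches): VAVVAR.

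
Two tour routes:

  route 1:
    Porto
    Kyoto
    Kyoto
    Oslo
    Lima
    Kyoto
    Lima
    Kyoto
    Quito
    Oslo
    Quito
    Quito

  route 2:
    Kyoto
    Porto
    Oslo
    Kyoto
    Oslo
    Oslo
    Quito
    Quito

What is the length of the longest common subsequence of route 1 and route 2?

One common subsequence of length 6: Porto [1,2], Kyoto [3,4], Oslo [4,5], Oslo [10,6], Quito [11,7], Quito [12,8], and the DP table's final entry dp[12][8] is also 6, so no common subsequence is longer.

6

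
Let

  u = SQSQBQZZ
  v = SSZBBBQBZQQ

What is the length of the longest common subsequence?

Let dp[i][j] be the LCS length of the first i characters of u and the first j characters of v. dp[i][j] = dp[i-1][j-1]+1 when the i-th and j-th characters match, else max(dp[i-1][j], dp[i][j-1]).
    ·  S  S  Z  B  B  B  Q  B  Z  Q  Q
 ·  0  0  0  0  0  0  0  0  0  0  0  0
 S  0  1  1  1  1  1  1  1  1  1  1  1
 Q  0  1  1  1  1  1  1  2  2  2  2  2
 S  0  1  2  2  2  2  2  2  2  2  2  2
 Q  0  1  2  2  2  2  2  3  3  3  3  3
 B  0  1  2  2  3  3  3  3  4  4  4  4
 Q  0  1  2  2  3  3  3  4  4  4  5  5
 Z  0  1  2  3  3  3  3  4  4  5  5  5
 Z  0  1  2  3  3  3  3  4  4  5  5  5
dp[8][11] = 5. One LCS (by backtracking along matches): SSQBQ.

5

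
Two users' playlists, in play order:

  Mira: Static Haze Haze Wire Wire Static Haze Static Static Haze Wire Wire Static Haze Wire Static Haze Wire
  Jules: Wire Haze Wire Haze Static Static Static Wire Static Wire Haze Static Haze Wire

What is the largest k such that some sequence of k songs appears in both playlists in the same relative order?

Match Haze at Mira[2]=Jules[2], Haze at Mira[3]=Jules[4], Static at Mira[6]=Jules[5], Static at Mira[8]=Jules[6], Static at Mira[9]=Jules[7], Wire at Mira[11]=Jules[8], Wire at Mira[12]=Jules[10], Haze at Mira[14]=Jules[11], Static at Mira[16]=Jules[12], Haze at Mira[17]=Jules[13], Wire at Mira[18]=Jules[14] — 11 songs in the same relative order in both. The LCS DP gives dp[18][14] = 11, so this is optimal.

11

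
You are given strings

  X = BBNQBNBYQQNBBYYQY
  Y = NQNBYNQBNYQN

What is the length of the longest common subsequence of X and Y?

Match N at X[3]=Y[1], then Q at X[4]=Y[2], then N at X[6]=Y[3], then B at X[7]=Y[4], then Y at X[8]=Y[5], then Q at X[9]=Y[7], then N at X[11]=Y[9], then Y at X[15]=Y[10], then Q at X[16]=Y[11] — 9 characters in the same relative order in both. Since dp[17][12] = 9, nothing longer is possible.

9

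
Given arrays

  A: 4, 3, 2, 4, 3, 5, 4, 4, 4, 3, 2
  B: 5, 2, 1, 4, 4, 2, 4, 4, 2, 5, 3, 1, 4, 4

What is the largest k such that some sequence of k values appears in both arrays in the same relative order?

Pick 4 (A #1, B #5) → 2 (A #3, B #6) → 4 (A #4, B #8) → 3 (A #5, B #11) → 4 (A #8, B #13) → 4 (A #9, B #14); all 6 values appear in both, in order. dp[11][14] = 6 confirms this is the maximum.

6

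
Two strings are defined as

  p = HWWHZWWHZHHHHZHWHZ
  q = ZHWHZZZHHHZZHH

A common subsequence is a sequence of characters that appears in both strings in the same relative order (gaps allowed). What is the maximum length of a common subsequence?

Taking H (p #1, q #2) → W (p #3, q #3) → H (p #4, q #4) → Z (p #5, q #6) → Z (p #9, q #7) → H (p #10, q #8) → H (p #11, q #9) → H (p #12, q #10) → Z (p #14, q #12) → H (p #15, q #13) → H (p #17, q #14) gives a common subsequence of length 11. dp[18][14] = 11 confirms this is the maximum.

11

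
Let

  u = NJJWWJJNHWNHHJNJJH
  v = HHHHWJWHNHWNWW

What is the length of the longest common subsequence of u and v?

6

One common subsequence of length 6: J at u[3]=v[6], W at u[4]=v[7], N at u[8]=v[9], H at u[9]=v[10], W at u[10]=v[11], N at u[11]=v[12]. dp[18][14] = 6 confirms this is the maximum.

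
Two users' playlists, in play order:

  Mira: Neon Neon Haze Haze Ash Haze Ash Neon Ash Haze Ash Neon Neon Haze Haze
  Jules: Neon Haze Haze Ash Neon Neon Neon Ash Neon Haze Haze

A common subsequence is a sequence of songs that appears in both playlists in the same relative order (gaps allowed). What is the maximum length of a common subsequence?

Pick Neon (Mira #2, Jules #1) → Haze (Mira #3, Jules #2) → Haze (Mira #4, Jules #3) → Ash (Mira #5, Jules #4) → Neon (Mira #8, Jules #7) → Ash (Mira #11, Jules #8) → Neon (Mira #13, Jules #9) → Haze (Mira #14, Jules #10) → Haze (Mira #15, Jules #11); all 9 songs appear in both, in order, and the DP table's final entry dp[15][11] is also 9, so no common subsequence is longer.

9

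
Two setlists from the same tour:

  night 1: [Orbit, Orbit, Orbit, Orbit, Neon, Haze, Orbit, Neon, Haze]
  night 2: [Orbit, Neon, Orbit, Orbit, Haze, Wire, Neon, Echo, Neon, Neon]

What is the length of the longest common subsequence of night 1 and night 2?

Taking Orbit [1,1] → Orbit [2,3] → Orbit [3,4] → Neon [5,9] → Neon [8,10] gives a common subsequence of length 5. The LCS DP gives dp[9][10] = 5, so this is optimal.

5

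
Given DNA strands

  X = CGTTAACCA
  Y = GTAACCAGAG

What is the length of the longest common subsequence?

Pick G [2,1], T [4,2], A [5,3], A [6,4], C [7,5], C [8,6], A [9,9]; all 7 bases appear in both, in order. The LCS DP gives dp[9][10] = 7, so this is optimal.

7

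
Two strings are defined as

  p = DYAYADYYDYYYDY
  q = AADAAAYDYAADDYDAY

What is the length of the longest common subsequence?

One common subsequence of length 9: D at p[1]=q[8] → Y at p[2]=q[9] → A at p[3]=q[10] → A at p[5]=q[11] → D at p[6]=q[12] → D at p[9]=q[13] → Y at p[12]=q[14] → D at p[13]=q[15] → Y at p[14]=q[17], and the DP table's final entry dp[14][17] is also 9, so no common subsequence is longer.

9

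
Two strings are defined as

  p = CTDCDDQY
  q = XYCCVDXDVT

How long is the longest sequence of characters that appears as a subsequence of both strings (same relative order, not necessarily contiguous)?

4

Let dp[i][j] be the LCS length of the first i characters of p and the first j characters of q. dp[i][j] = dp[i-1][j-1]+1 when the i-th and j-th characters match, else max(dp[i-1][j], dp[i][j-1]).
    ·  X  Y  C  C  V  D  X  D  V  T
 ·  0  0  0  0  0  0  0  0  0  0  0
 C  0  0  0  1  1  1  1  1  1  1  1
 T  0  0  0  1  1  1  1  1  1  1  2
 D  0  0  0  1  1  1  2  2  2  2  2
 C  0  0  0  1  2  2  2  2  2  2  2
 D  0  0  0  1  2  2  3  3  3  3  3
 D  0  0  0  1  2  2  3  3  4  4  4
 Q  0  0  0  1  2  2  3  3  4  4  4
 Y  0  0  1  1  2  2  3  3  4  4  4
dp[8][10] = 4. One LCS (by backtracking along matches): CCDD.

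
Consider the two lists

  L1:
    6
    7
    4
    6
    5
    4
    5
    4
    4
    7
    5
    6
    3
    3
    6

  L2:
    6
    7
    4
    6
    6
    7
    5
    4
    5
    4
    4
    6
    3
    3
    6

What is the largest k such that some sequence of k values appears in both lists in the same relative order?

Taking 6 [1,1], then 7 [2,2], then 4 [3,3], then 6 [4,5], then 5 [5,7], then 4 [6,8], then 5 [7,9], then 4 [8,10], then 4 [9,11], then 6 [12,12], then 3 [13,13], then 3 [14,14], then 6 [15,15] gives a common subsequence of length 13. dp[15][15] = 13 confirms this is the maximum.

13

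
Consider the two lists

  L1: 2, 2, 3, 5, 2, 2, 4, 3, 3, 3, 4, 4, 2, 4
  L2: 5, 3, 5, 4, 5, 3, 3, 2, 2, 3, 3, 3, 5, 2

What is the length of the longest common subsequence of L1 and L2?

Pick 3 [3,2], then 5 [4,5], then 2 [5,8], then 2 [6,9], then 3 [8,10], then 3 [9,11], then 3 [10,12], then 2 [13,14]; all 8 values appear in both, in order. The LCS DP gives dp[14][14] = 8, so this is optimal.

8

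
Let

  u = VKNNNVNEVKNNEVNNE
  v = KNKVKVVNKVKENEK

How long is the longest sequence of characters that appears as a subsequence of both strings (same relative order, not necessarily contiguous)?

Pick V [1,4] → K [2,5] → V [6,7] → N [7,8] → V [9,10] → K [10,11] → E [13,12] → N [16,13] → E [17,14]; all 9 characters appear in both, in order, and the DP table's final entry dp[17][15] is also 9, so no common subsequence is longer.

9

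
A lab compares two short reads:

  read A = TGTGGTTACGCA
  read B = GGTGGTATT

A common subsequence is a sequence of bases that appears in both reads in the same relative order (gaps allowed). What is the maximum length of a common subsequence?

Let dp[i][j] be the LCS length of the first i bases of read A and the first j bases of read B. dp[i][j] = dp[i-1][j-1]+1 when the i-th and j-th bases match, else max(dp[i-1][j], dp[i][j-1]).
    ·  G  G  T  G  G  T  A  T  T
 ·  0  0  0  0  0  0  0  0  0  0
 T  0  0  0  1  1  1  1  1  1  1
 G  0  1  1  1  2  2  2  2  2  2
 T  0  1  1  2  2  2  3  3  3  3
 G  0  1  2  2  3  3  3  3  3  3
 G  0  1  2  2  3  4  4  4  4  4
 T  0  1  2  3  3  4  5  5  5  5
 T  0  1  2  3  3  4  5  5  6  6
 A  0  1  2  3  3  4  5  6  6  6
 C  0  1  2  3  3  4  5  6  6  6
 G  0  1  2  3  4  4  5  6  6  6
 C  0  1  2  3  4  4  5  6  6  6
 A  0  1  2  3  4  4  5  6  6  6
dp[12][9] = 6. One LCS (by backtracking along matches): GTGGTT.

6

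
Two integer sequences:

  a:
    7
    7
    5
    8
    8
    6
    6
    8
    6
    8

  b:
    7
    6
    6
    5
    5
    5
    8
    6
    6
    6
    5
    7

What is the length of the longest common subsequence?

6

Let dp[i][j] be the LCS length of the first i values of a and the first j values of b. dp[i][j] = dp[i-1][j-1]+1 when the i-th and j-th values match, else max(dp[i-1][j], dp[i][j-1]).
    ·  7  6  6  5  5  5  8  6  6  6  5  7
 ·  0  0  0  0  0  0  0  0  0  0  0  0  0
 7  0  1  1  1  1  1  1  1  1  1  1  1  1
 7  0  1  1  1  1  1  1  1  1  1  1  1  2
 5  0  1  1  1  2  2  2  2  2  2  2  2  2
 8  0  1  1  1  2  2  2  3  3  3  3  3  3
 8  0  1  1  1  2  2  2  3  3  3  3  3  3
 6  0  1  2  2  2  2  2  3  4  4  4  4  4
 6  0  1  2  3  3  3  3  3  4  5  5  5  5
 8  0  1  2  3  3  3  3  4  4  5  5  5  5
 6  0  1  2  3  3  3  3  4  5  5  6  6  6
 8  0  1  2  3  3  3  3  4  5  5  6  6  6
dp[10][12] = 6. One LCS (by backtracking along matches): 7, 5, 8, 6, 6, 6.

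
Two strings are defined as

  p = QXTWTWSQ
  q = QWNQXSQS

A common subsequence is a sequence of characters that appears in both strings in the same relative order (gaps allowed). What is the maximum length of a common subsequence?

4

Taking Q [1,4]; then X [2,5]; then S [7,6]; then Q [8,7] gives a common subsequence of length 4. Since dp[8][8] = 4, nothing longer is possible.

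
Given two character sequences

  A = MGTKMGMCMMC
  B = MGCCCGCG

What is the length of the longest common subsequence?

Taking M at A[1]=B[1], G at A[2]=B[2], G at A[6]=B[6], C at A[8]=B[7] gives a common subsequence of length 4, and the DP table's final entry dp[11][8] is also 4, so no common subsequence is longer.

4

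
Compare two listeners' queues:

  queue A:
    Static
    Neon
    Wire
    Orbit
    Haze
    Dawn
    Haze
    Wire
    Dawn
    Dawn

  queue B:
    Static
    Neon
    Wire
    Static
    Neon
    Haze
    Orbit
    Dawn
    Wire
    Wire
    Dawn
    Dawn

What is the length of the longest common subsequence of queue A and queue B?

One common subsequence of length 8: Static at queue A[1]=queue B[1], Neon at queue A[2]=queue B[2], Wire at queue A[3]=queue B[3], Orbit at queue A[4]=queue B[7], Dawn at queue A[6]=queue B[8], Wire at queue A[8]=queue B[10], Dawn at queue A[9]=queue B[11], Dawn at queue A[10]=queue B[12]. The LCS DP gives dp[10][12] = 8, so this is optimal.

8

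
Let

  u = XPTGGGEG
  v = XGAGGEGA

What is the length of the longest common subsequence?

Let dp[i][j] be the LCS length of the first i characters of u and the first j characters of v. dp[i][j] = dp[i-1][j-1]+1 when the i-th and j-th characters match, else max(dp[i-1][j], dp[i][j-1]).
    ·  X  G  A  G  G  E  G  A
 ·  0  0  0  0  0  0  0  0  0
 X  0  1  1  1  1  1  1  1  1
 P  0  1  1  1  1  1  1  1  1
 T  0  1  1  1  1  1  1  1  1
 G  0  1  2  2  2  2  2  2  2
 G  0  1  2  2  3  3  3  3  3
 G  0  1  2  2  3  4  4  4  4
 E  0  1  2  2  3  4  5  5  5
 G  0  1  2  2  3  4  5  6  6
dp[8][8] = 6. One LCS (by backtracking along matches): XGGGEG.

6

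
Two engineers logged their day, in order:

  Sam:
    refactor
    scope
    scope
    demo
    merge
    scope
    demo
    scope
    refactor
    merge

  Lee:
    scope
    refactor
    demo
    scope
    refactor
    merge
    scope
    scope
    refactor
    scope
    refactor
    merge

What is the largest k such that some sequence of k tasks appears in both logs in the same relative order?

Taking refactor (Sam #1, Lee #2), then scope (Sam #2, Lee #4), then scope (Sam #3, Lee #7), then scope (Sam #6, Lee #8), then scope (Sam #8, Lee #10), then refactor (Sam #9, Lee #11), then merge (Sam #10, Lee #12) gives a common subsequence of length 7. Since dp[10][12] = 7, nothing longer is possible.

7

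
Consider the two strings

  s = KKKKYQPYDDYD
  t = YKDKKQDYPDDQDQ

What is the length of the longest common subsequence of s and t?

Match K (s #1, t #2), K (s #2, t #4), K (s #3, t #5), Y (s #5, t #8), P (s #7, t #9), D (s #9, t #10), D (s #10, t #11), D (s #12, t #13) — 8 characters in the same relative order in both, and the DP table's final entry dp[12][14] is also 8, so no common subsequence is longer.

8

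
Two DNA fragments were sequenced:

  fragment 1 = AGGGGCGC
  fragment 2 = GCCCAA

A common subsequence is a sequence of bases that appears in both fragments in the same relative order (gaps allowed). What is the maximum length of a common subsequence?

3

One common subsequence of length 3: G at fragment 1[2]=fragment 2[1]; then C at fragment 1[6]=fragment 2[3]; then C at fragment 1[8]=fragment 2[4]. dp[8][6] = 3 confirms this is the maximum.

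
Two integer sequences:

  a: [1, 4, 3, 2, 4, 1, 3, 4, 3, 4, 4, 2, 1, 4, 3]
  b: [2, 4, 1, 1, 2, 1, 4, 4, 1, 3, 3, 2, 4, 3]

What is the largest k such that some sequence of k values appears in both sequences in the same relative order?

Match 1 (a #1, b #6), then 4 (a #2, b #7), then 4 (a #5, b #8), then 1 (a #6, b #9), then 3 (a #7, b #10), then 3 (a #9, b #11), then 2 (a #12, b #12), then 4 (a #14, b #13), then 3 (a #15, b #14) — 9 values in the same relative order in both. Since dp[15][14] = 9, nothing longer is possible.

9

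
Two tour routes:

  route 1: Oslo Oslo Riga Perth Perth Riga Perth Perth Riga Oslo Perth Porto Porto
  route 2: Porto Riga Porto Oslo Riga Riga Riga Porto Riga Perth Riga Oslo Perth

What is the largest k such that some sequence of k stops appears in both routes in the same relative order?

7

Taking Oslo (route 1 #1, route 2 #4) → Riga (route 1 #3, route 2 #7) → Riga (route 1 #6, route 2 #9) → Perth (route 1 #8, route 2 #10) → Riga (route 1 #9, route 2 #11) → Oslo (route 1 #10, route 2 #12) → Perth (route 1 #11, route 2 #13) gives a common subsequence of length 7. The LCS DP gives dp[13][13] = 7, so this is optimal.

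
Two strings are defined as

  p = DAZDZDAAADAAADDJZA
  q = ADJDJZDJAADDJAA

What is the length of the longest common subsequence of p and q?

10

Match D [1,2], D [4,4], Z [5,6], D [6,7], A [12,9], A [13,10], D [14,11], D [15,12], J [16,13], A [18,15] — 10 characters in the same relative order in both. The LCS DP gives dp[18][15] = 10, so this is optimal.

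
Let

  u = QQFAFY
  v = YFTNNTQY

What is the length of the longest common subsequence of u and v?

Let dp[i][j] be the LCS length of the first i characters of u and the first j characters of v. dp[i][j] = dp[i-1][j-1]+1 when the i-th and j-th characters match, else max(dp[i-1][j], dp[i][j-1]).
    ·  Y  F  T  N  N  T  Q  Y
 ·  0  0  0  0  0  0  0  0  0
 Q  0  0  0  0  0  0  0  1  1
 Q  0  0  0  0  0  0  0  1  1
 F  0  0  1  1  1  1  1  1  1
 A  0  0  1  1  1  1  1  1  1
 F  0  0  1  1  1  1  1  1  1
 Y  0  1  1  1  1  1  1  1  2
dp[6][8] = 2. One LCS (by backtracking along matches): QY.

2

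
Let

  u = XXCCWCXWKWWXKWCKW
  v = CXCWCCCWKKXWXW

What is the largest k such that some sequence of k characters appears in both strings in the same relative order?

9

One common subsequence of length 9: X at u[1]=v[2], then C at u[3]=v[5], then C at u[4]=v[6], then C at u[6]=v[7], then W at u[8]=v[8], then K at u[9]=v[10], then W at u[11]=v[12], then X at u[12]=v[13], then W at u[17]=v[14]. The LCS DP gives dp[17][14] = 9, so this is optimal.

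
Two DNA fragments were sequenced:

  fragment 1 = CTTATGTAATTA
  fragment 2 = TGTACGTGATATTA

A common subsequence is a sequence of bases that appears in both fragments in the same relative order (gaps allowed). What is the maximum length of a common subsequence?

One common subsequence of length 10: T at fragment 1[2]=fragment 2[1], T at fragment 1[3]=fragment 2[3], A at fragment 1[4]=fragment 2[4], T at fragment 1[5]=fragment 2[7], G at fragment 1[6]=fragment 2[8], T at fragment 1[7]=fragment 2[10], A at fragment 1[9]=fragment 2[11], T at fragment 1[10]=fragment 2[12], T at fragment 1[11]=fragment 2[13], A at fragment 1[12]=fragment 2[14]. dp[12][14] = 10 confirms this is the maximum.

10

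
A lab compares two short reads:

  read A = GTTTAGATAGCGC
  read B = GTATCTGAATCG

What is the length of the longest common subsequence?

One common subsequence of length 9: G [1,1], then T [2,2], then T [3,4], then T [4,6], then A [5,8], then A [7,9], then T [8,10], then C [11,11], then G [12,12], and the DP table's final entry dp[13][12] is also 9, so no common subsequence is longer.

9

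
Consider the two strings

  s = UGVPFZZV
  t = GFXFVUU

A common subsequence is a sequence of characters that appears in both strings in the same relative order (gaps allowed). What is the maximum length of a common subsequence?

3

Let dp[i][j] be the LCS length of the first i characters of s and the first j characters of t. dp[i][j] = dp[i-1][j-1]+1 when the i-th and j-th characters match, else max(dp[i-1][j], dp[i][j-1]).
    ·  G  F  X  F  V  U  U
 ·  0  0  0  0  0  0  0  0
 U  0  0  0  0  0  0  1  1
 G  0  1  1  1  1  1  1  1
 V  0  1  1  1  1  2  2  2
 P  0  1  1  1  1  2  2  2
 F  0  1  2  2  2  2  2  2
 Z  0  1  2  2  2  2  2  2
 Z  0  1  2  2  2  2  2  2
 V  0  1  2  2  2  3  3  3
dp[8][7] = 3. One LCS (by backtracking along matches): GFV.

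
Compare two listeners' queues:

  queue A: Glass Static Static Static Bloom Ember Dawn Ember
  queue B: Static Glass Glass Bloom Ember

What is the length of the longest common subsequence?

One common subsequence of length 3: Glass [1,3], then Bloom [5,4], then Ember [8,5]. The LCS DP gives dp[8][5] = 3, so this is optimal.

3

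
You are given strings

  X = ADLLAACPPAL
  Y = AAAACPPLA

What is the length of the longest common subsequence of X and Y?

7

Let dp[i][j] be the LCS length of the first i characters of X and the first j characters of Y. dp[i][j] = dp[i-1][j-1]+1 when the i-th and j-th characters match, else max(dp[i-1][j], dp[i][j-1]).
    ·  A  A  A  A  C  P  P  L  A
 ·  0  0  0  0  0  0  0  0  0  0
 A  0  1  1  1  1  1  1  1  1  1
 D  0  1  1  1  1  1  1  1  1  1
 L  0  1  1  1  1  1  1  1  2  2
 L  0  1  1  1  1  1  1  1  2  2
 A  0  1  2  2  2  2  2  2  2  3
 A  0  1  2  3  3  3  3  3  3  3
 C  0  1  2  3  3  4  4  4  4  4
 P  0  1  2  3  3  4  5  5  5  5
 P  0  1  2  3  3  4  5  6  6  6
 A  0  1  2  3  4  4  5  6  6  7
 L  0  1  2  3  4  4  5  6  7  7
dp[11][9] = 7. One LCS (by backtracking along matches): AAACPPA.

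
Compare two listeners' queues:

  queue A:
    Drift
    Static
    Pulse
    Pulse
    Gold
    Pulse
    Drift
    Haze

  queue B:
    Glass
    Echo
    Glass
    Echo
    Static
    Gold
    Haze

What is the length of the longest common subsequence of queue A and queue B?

One common subsequence of length 3: Static [2,5] → Gold [5,6] → Haze [8,7]. Since dp[8][7] = 3, nothing longer is possible.

3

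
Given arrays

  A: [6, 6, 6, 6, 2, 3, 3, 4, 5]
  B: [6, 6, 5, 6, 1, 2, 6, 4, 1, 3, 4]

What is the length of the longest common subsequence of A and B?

6

Taking 6 at A[1]=B[1]; then 6 at A[2]=B[2]; then 6 at A[3]=B[4]; then 6 at A[4]=B[7]; then 3 at A[7]=B[10]; then 4 at A[8]=B[11] gives a common subsequence of length 6. Since dp[9][11] = 6, nothing longer is possible.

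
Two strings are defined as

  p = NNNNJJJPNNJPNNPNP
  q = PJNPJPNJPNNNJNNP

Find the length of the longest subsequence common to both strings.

10

Taking N [1,3], then N [4,7], then J [7,8], then P [8,9], then N [9,11], then N [10,12], then J [11,13], then N [14,14], then N [16,15], then P [17,16] gives a common subsequence of length 10. dp[17][16] = 10 confirms this is the maximum.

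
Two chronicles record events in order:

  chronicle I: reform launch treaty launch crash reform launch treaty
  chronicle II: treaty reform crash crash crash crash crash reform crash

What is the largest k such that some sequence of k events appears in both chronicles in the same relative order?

3

One common subsequence of length 3: reform (chronicle I #1, chronicle II #2) → crash (chronicle I #5, chronicle II #7) → reform (chronicle I #6, chronicle II #8). The LCS DP gives dp[8][9] = 3, so this is optimal.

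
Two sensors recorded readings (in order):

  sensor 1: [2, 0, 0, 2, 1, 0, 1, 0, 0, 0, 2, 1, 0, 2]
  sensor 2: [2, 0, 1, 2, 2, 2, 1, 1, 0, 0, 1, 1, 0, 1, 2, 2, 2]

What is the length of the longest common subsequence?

Pick 2 at sensor 1[1]=sensor 2[1] → 0 at sensor 1[2]=sensor 2[2] → 2 at sensor 1[4]=sensor 2[6] → 1 at sensor 1[5]=sensor 2[7] → 1 at sensor 1[7]=sensor 2[8] → 0 at sensor 1[8]=sensor 2[9] → 0 at sensor 1[9]=sensor 2[10] → 0 at sensor 1[10]=sensor 2[13] → 2 at sensor 1[11]=sensor 2[16] → 2 at sensor 1[14]=sensor 2[17]; all 10 values appear in both, in order. dp[14][17] = 10 confirms this is the maximum.

10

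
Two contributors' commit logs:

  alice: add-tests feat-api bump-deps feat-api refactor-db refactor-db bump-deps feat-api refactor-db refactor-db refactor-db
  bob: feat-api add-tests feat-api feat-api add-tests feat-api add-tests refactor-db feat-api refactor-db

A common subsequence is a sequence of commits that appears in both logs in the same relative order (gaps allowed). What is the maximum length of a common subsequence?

Match add-tests [1,2], feat-api [2,4], feat-api [4,6], refactor-db [6,8], feat-api [8,9], refactor-db [11,10] — 6 commits in the same relative order in both. The LCS DP gives dp[11][10] = 6, so this is optimal.

6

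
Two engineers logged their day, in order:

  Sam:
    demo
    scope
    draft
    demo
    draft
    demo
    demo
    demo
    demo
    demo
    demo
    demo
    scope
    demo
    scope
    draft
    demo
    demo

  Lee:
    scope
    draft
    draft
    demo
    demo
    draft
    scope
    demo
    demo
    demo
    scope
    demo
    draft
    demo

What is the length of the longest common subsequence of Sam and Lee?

One common subsequence of length 12: scope (Sam #2, Lee #1) → draft (Sam #3, Lee #2) → draft (Sam #5, Lee #3) → demo (Sam #6, Lee #4) → demo (Sam #7, Lee #5) → demo (Sam #10, Lee #8) → demo (Sam #11, Lee #9) → demo (Sam #12, Lee #10) → scope (Sam #13, Lee #11) → demo (Sam #14, Lee #12) → draft (Sam #16, Lee #13) → demo (Sam #18, Lee #14). dp[18][14] = 12 confirms this is the maximum.

12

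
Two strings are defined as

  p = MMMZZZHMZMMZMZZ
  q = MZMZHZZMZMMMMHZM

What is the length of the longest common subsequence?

11

Taking M [1,1]; then M [3,3]; then Z [4,4]; then Z [5,6]; then Z [6,7]; then M [8,8]; then Z [9,9]; then M [10,12]; then M [11,13]; then Z [12,15]; then M [13,16] gives a common subsequence of length 11. Since dp[15][16] = 11, nothing longer is possible.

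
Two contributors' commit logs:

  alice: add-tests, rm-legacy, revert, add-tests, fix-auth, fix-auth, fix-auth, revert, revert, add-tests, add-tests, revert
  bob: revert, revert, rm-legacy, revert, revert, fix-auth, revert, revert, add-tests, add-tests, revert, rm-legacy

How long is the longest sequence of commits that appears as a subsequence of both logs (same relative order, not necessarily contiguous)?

Match rm-legacy at alice[2]=bob[3], revert at alice[3]=bob[5], fix-auth at alice[7]=bob[6], revert at alice[8]=bob[7], revert at alice[9]=bob[8], add-tests at alice[10]=bob[9], add-tests at alice[11]=bob[10], revert at alice[12]=bob[11] — 8 commits in the same relative order in both. dp[12][12] = 8 confirms this is the maximum.

8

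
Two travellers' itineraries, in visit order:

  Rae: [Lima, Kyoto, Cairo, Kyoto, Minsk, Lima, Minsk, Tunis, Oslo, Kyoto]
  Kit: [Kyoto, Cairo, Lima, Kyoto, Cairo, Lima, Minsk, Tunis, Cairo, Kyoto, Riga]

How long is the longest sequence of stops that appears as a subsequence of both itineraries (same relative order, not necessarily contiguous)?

7

Taking Lima (Rae #1, Kit #3); then Kyoto (Rae #2, Kit #4); then Cairo (Rae #3, Kit #5); then Lima (Rae #6, Kit #6); then Minsk (Rae #7, Kit #7); then Tunis (Rae #8, Kit #8); then Kyoto (Rae #10, Kit #10) gives a common subsequence of length 7. Since dp[10][11] = 7, nothing longer is possible.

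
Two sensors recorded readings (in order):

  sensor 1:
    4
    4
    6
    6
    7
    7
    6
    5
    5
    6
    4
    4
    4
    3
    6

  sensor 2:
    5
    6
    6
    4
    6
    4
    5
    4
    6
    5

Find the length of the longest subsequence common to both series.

Taking 6 (sensor 1 #3, sensor 2 #2), 6 (sensor 1 #4, sensor 2 #3), 6 (sensor 1 #7, sensor 2 #5), 5 (sensor 1 #9, sensor 2 #7), 4 (sensor 1 #13, sensor 2 #8), 6 (sensor 1 #15, sensor 2 #9) gives a common subsequence of length 6. dp[15][10] = 6 confirms this is the maximum.

6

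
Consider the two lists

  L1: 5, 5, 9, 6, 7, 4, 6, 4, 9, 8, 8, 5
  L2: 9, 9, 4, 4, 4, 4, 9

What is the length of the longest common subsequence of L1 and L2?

Let dp[i][j] be the LCS length of the first i values of L1 and the first j values of L2. dp[i][j] = dp[i-1][j-1]+1 when the i-th and j-th values match, else max(dp[i-1][j], dp[i][j-1]).
    ·  9  9  4  4  4  4  9
 ·  0  0  0  0  0  0  0  0
 5  0  0  0  0  0  0  0  0
 5  0  0  0  0  0  0  0  0
 9  0  1  1  1  1  1  1  1
 6  0  1  1  1  1  1  1  1
 7  0  1  1  1  1  1  1  1
 4  0  1  1  2  2  2  2  2
 6  0  1  1  2  2  2  2  2
 4  0  1  1  2  3  3  3  3
 9  0  1  2  2  3  3  3  4
 8  0  1  2  2  3  3  3  4
 8  0  1  2  2  3  3  3  4
 5  0  1  2  2  3  3  3  4
dp[12][7] = 4. One LCS (by backtracking along matches): 9, 4, 4, 9.

4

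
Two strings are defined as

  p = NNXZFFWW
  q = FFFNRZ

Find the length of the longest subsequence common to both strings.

Let dp[i][j] be the LCS length of the first i characters of p and the first j characters of q. dp[i][j] = dp[i-1][j-1]+1 when the i-th and j-th characters match, else max(dp[i-1][j], dp[i][j-1]).
    ·  F  F  F  N  R  Z
 ·  0  0  0  0  0  0  0
 N  0  0  0  0  1  1  1
 N  0  0  0  0  1  1  1
 X  0  0  0  0  1  1  1
 Z  0  0  0  0  1  1  2
 F  0  1  1  1  1  1  2
 F  0  1  2  2  2  2  2
 W  0  1  2  2  2  2  2
 W  0  1  2  2  2  2  2
dp[8][6] = 2. One LCS (by backtracking along matches): NZ.

2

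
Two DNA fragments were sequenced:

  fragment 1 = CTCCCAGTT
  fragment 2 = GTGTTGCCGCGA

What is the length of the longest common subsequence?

5

Let dp[i][j] be the LCS length of the first i bases of fragment 1 and the first j bases of fragment 2. dp[i][j] = dp[i-1][j-1]+1 when the i-th and j-th bases match, else max(dp[i-1][j], dp[i][j-1]).
    ·  G  T  G  T  T  G  C  C  G  C  G  A
 ·  0  0  0  0  0  0  0  0  0  0  0  0  0
 C  0  0  0  0  0  0  0  1  1  1  1  1  1
 T  0  0  1  1  1  1  1  1  1  1  1  1  1
 C  0  0  1  1  1  1  1  2  2  2  2  2  2
 C  0  0  1  1  1  1  1  2  3  3  3  3  3
 C  0  0  1  1  1  1  1  2  3  3  4  4  4
 A  0  0  1  1  1  1  1  2  3  3  4  4  5
 G  0  1  1  2  2  2  2  2  3  4  4  5  5
 T  0  1  2  2  3  3  3  3  3  4  4  5  5
 T  0  1  2  2  3  4  4  4  4  4  4  5  5
dp[9][12] = 5. One LCS (by backtracking along matches): TCCCA.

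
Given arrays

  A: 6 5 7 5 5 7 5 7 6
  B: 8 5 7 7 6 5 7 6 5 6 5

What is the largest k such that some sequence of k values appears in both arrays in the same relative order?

6

Let dp[i][j] be the LCS length of the first i values of A and the first j values of B. dp[i][j] = dp[i-1][j-1]+1 when the i-th and j-th values match, else max(dp[i-1][j], dp[i][j-1]).
    ·  8  5  7  7  6  5  7  6  5  6  5
 ·  0  0  0  0  0  0  0  0  0  0  0  0
 6  0  0  0  0  0  1  1  1  1  1  1  1
 5  0  0  1  1  1  1  2  2  2  2  2  2
 7  0  0  1  2  2  2  2  3  3  3  3  3
 5  0  0  1  2  2  2  3  3  3  4  4  4
 5  0  0  1  2  2  2  3  3  3  4  4  5
 7  0  0  1  2  3  3  3  4  4  4  4  5
 5  0  0  1  2  3  3  4  4  4  5  5  5
 7  0  0  1  2  3  3  4  5  5  5  5  5
 6  0  0  1  2  3  4  4  5  6  6  6  6
dp[9][11] = 6. One LCS (by backtracking along matches): 5, 7, 5, 7, 5, 6.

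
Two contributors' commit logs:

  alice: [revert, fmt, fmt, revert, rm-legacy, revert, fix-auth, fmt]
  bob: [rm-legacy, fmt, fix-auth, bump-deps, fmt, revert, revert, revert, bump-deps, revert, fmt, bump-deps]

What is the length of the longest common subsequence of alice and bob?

5

Match fmt [2,2]; then fmt [3,5]; then revert [4,8]; then revert [6,10]; then fmt [8,11] — 5 commits in the same relative order in both. Since dp[8][12] = 5, nothing longer is possible.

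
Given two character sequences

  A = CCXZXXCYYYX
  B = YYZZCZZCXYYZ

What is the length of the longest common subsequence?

5

Taking C at A[1]=B[5], C at A[2]=B[8], X at A[6]=B[9], Y at A[8]=B[10], Y at A[9]=B[11] gives a common subsequence of length 5. The LCS DP gives dp[11][12] = 5, so this is optimal.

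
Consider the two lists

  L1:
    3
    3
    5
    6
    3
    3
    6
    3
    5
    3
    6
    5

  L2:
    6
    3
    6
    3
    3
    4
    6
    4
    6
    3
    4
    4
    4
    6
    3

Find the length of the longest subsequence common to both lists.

7

Taking 3 [2,2] → 6 [4,3] → 3 [5,4] → 3 [6,5] → 6 [7,9] → 3 [8,10] → 3 [10,15] gives a common subsequence of length 7. dp[12][15] = 7 confirms this is the maximum.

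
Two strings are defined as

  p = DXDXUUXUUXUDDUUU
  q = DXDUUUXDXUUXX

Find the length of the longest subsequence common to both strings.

10

Match D at p[1]=q[1], X at p[2]=q[2], D at p[3]=q[3], U at p[6]=q[4], U at p[8]=q[5], U at p[9]=q[6], X at p[10]=q[7], D at p[12]=q[8], U at p[14]=q[10], U at p[15]=q[11] — 10 characters in the same relative order in both. Since dp[16][13] = 10, nothing longer is possible.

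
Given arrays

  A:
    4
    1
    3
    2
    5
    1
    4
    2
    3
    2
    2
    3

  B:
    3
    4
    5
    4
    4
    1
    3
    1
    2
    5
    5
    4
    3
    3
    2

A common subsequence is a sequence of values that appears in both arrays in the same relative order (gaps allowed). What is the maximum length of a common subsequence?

Match 4 (A #1, B #5), 1 (A #2, B #6), 3 (A #3, B #7), 2 (A #4, B #9), 5 (A #5, B #11), 4 (A #7, B #12), 3 (A #9, B #14), 2 (A #11, B #15) — 8 values in the same relative order in both. Since dp[12][15] = 8, nothing longer is possible.

8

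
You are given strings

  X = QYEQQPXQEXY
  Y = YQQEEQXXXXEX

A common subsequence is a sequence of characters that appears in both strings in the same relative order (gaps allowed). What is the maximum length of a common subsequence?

Let dp[i][j] be the LCS length of the first i characters of X and the first j characters of Y. dp[i][j] = dp[i-1][j-1]+1 when the i-th and j-th characters match, else max(dp[i-1][j], dp[i][j-1]).
    ·  Y  Q  Q  E  E  Q  X  X  X  X  E  X
 ·  0  0  0  0  0  0  0  0  0  0  0  0  0
 Q  0  0  1  1  1  1  1  1  1  1  1  1  1
 Y  0  1  1  1  1  1  1  1  1  1  1  1  1
 E  0  1  1  1  2  2  2  2  2  2  2  2  2
 Q  0  1  2  2  2  2  3  3  3  3  3  3  3
 Q  0  1  2  3  3  3  3  3  3  3  3  3  3
 P  0  1  2  3  3  3  3  3  3  3  3  3  3
 X  0  1  2  3  3  3  3  4  4  4  4  4  4
 Q  0  1  2  3  3  3  4  4  4  4  4  4  4
 E  0  1  2  3  4  4  4  4  4  4  4  5  5
 X  0  1  2  3  4  4  4  5  5  5  5  5  6
 Y  0  1  2  3  4  4  4  5  5  5  5  5  6
dp[11][12] = 6. One LCS (by backtracking along matches): QEQXEX.

6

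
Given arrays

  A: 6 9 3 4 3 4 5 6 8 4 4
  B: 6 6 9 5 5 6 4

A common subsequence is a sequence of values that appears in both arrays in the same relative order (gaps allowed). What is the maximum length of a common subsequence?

5

Let dp[i][j] be the LCS length of the first i values of A and the first j values of B. dp[i][j] = dp[i-1][j-1]+1 when the i-th and j-th values match, else max(dp[i-1][j], dp[i][j-1]).
    ·  6  6  9  5  5  6  4
 ·  0  0  0  0  0  0  0  0
 6  0  1  1  1  1  1  1  1
 9  0  1  1  2  2  2  2  2
 3  0  1  1  2  2  2  2  2
 4  0  1  1  2  2  2  2  3
 3  0  1  1  2  2  2  2  3
 4  0  1  1  2  2  2  2  3
 5  0  1  1  2  3  3  3  3
 6  0  1  2  2  3  3  4  4
 8  0  1  2  2  3  3  4  4
 4  0  1  2  2  3  3  4  5
 4  0  1  2  2  3  3  4  5
dp[11][7] = 5. One LCS (by backtracking along matches): 6, 9, 5, 6, 4.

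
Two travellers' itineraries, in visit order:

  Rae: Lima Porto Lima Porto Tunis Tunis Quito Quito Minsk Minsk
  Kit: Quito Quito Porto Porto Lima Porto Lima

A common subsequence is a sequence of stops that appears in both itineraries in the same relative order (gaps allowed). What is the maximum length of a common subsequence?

One common subsequence of length 3: Lima at Rae[1]=Kit[5], then Porto at Rae[2]=Kit[6], then Lima at Rae[3]=Kit[7], and the DP table's final entry dp[10][7] is also 3, so no common subsequence is longer.

3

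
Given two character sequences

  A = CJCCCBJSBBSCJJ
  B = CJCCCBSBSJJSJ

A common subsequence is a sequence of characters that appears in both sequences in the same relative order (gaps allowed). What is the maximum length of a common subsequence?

11

Pick C (A #1, B #1), then J (A #2, B #2), then C (A #3, B #3), then C (A #4, B #4), then C (A #5, B #5), then B (A #6, B #6), then S (A #8, B #7), then B (A #10, B #8), then S (A #11, B #9), then J (A #13, B #11), then J (A #14, B #13); all 11 characters appear in both, in order. Since dp[14][13] = 11, nothing longer is possible.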